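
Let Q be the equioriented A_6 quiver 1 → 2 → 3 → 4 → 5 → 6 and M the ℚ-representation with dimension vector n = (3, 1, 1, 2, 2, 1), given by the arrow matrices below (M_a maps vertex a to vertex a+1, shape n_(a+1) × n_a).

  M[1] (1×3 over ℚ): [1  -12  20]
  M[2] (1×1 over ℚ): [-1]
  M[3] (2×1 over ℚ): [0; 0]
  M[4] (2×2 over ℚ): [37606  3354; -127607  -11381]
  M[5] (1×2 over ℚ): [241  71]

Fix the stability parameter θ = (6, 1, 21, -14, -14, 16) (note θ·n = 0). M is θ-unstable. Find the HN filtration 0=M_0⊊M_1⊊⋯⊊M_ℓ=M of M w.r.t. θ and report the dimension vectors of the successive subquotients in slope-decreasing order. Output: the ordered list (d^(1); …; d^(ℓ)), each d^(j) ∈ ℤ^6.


Via rank(M_{q-1}∘⋯∘M_p): M ≅ I[1,1]^2, I[1,3], I[4,5], I[4,6].
μ_θ-semistable layers: μ^(1)=21; μ^(2)=16; μ^(3)=6; μ^(4)=7/2; μ^(5)=-14

((0, 0, 1, 0, 0, 0); (0, 0, 0, 0, 0, 1); (2, 0, 0, 0, 0, 0); (1, 1, 0, 0, 0, 0); (0, 0, 0, 2, 2, 0))


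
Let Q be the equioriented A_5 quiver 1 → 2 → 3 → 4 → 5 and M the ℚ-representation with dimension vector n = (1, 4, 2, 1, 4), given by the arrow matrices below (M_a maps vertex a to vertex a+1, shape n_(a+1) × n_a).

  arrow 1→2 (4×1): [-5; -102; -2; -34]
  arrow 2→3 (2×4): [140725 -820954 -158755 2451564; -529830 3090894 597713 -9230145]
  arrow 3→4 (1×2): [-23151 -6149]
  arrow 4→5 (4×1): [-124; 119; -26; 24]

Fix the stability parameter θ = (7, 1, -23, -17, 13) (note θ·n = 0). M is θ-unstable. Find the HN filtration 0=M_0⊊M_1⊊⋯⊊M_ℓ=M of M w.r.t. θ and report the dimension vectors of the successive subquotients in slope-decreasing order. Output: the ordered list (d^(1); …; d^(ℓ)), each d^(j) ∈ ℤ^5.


Barcode: M ≅ I[1,5], I[2,2]^2, I[2,3], I[5,5]^3. HN layers by μ_θ (4 steps, strictly decreasing):
  μ^(1)=13; μ^(2)=1; μ^(3)=-8; μ^(4)=-11

((0, 0, 0, 0, 4); (0, 2, 0, 0, 0); (1, 1, 1, 1, 0); (0, 1, 1, 0, 0))


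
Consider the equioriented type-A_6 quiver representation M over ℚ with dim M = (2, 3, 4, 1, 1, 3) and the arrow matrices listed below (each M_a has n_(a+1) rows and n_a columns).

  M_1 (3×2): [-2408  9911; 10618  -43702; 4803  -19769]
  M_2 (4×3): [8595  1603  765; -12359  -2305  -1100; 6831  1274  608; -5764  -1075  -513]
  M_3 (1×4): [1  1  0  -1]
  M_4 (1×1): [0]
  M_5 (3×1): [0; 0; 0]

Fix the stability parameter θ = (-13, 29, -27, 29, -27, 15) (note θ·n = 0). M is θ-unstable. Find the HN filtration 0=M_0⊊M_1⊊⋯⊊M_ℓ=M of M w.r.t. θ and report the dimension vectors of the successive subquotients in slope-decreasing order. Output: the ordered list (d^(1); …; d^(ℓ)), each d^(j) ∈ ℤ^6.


Barcode: M ≅ I[1,3], I[1,4], I[2,3], I[3,3], I[5,5], I[6,6]^3. HN layers by μ_θ (5 steps, strictly decreasing):
  μ^(1)=29; μ^(2)=15; μ^(3)=1; μ^(4)=-13; μ^(5)=-27

((0, 0, 0, 1, 0, 0); (0, 0, 0, 0, 0, 3); (0, 3, 3, 0, 0, 0); (2, 0, 0, 0, 0, 0); (0, 0, 1, 0, 1, 0))


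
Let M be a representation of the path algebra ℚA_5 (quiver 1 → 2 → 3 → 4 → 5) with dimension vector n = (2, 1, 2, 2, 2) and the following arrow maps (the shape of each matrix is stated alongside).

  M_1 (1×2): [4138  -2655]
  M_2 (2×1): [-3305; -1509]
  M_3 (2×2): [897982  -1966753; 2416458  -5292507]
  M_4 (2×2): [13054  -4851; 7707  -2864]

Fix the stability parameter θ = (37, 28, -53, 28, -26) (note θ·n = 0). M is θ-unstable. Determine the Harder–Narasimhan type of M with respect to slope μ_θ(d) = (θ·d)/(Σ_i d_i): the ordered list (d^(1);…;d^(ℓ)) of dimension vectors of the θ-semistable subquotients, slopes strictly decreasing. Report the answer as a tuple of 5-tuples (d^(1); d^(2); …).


Interval decomposition of M: I[1,1], I[1,5], I[3,3], I[4,5].
HN type (ℓ=4): μ^(1)=37; μ^(2)=14/5; μ^(3)=1; μ^(4)=-53

((1, 0, 0, 0, 0); (1, 1, 1, 1, 1); (0, 0, 0, 1, 1); (0, 0, 1, 0, 0))


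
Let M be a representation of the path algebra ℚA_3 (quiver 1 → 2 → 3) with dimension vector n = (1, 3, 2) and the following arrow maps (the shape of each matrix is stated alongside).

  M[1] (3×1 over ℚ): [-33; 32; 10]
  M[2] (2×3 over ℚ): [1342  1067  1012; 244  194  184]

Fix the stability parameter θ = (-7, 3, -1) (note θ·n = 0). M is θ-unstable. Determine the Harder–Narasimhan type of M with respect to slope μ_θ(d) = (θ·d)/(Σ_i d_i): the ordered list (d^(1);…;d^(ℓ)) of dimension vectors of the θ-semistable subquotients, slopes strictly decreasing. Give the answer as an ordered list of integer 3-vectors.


Barcode: M ≅ I[1,3], I[2,2]^2, I[3,3]. HN layers by μ_θ (4 steps, strictly decreasing):
  μ^(1)=3; μ^(2)=1; μ^(3)=-1; μ^(4)=-7

((0, 2, 0); (0, 1, 1); (0, 0, 1); (1, 0, 0))


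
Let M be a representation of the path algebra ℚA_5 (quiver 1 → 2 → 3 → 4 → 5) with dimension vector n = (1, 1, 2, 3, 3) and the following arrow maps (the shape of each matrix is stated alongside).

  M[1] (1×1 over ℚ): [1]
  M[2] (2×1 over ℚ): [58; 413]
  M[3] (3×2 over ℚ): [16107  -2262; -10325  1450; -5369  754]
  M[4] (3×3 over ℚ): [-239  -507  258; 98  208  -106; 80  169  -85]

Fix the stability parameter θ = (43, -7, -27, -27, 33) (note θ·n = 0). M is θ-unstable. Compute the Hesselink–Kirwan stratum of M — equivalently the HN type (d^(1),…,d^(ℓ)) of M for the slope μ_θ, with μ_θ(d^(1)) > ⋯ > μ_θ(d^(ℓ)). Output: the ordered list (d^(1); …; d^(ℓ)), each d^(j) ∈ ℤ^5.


Via rank(M_{q-1}∘⋯∘M_p): M ≅ I[1,3], I[3,4], I[4,5]^2, I[5,5].
μ_θ-semistable layers: μ^(1)=33; μ^(2)=3; μ^(3)=-27

((0, 0, 0, 0, 3); (1, 1, 1, 0, 0); (0, 0, 1, 3, 0))


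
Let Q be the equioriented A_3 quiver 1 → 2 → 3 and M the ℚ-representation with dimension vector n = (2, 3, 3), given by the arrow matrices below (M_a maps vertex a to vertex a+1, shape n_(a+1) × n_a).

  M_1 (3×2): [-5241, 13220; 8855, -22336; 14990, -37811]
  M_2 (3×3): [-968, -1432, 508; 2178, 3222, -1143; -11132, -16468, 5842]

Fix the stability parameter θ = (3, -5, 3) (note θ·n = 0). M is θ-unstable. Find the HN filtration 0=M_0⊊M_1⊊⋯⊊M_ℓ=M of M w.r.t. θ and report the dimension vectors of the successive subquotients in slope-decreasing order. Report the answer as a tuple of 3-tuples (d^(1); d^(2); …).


Interval decomposition of M: I[1,2], I[1,3], I[2,2], I[3,3]^2.
HN type (ℓ=3): μ^(1)=3; μ^(2)=-1; μ^(3)=-5

((0, 0, 3); (2, 2, 0); (0, 1, 0))


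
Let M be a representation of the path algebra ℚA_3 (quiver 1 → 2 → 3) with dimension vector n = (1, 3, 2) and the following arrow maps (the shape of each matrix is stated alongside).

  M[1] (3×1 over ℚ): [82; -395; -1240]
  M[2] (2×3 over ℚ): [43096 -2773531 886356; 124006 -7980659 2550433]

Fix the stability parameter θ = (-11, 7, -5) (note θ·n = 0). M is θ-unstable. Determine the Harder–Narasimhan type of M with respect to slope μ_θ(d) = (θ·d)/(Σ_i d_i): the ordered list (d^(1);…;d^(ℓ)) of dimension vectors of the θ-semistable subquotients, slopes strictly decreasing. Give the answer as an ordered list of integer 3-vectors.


Barcode: M ≅ I[1,3], I[2,2], I[2,3]. HN layers by μ_θ (3 steps, strictly decreasing):
  μ^(1)=7; μ^(2)=1; μ^(3)=-11

((0, 1, 0); (0, 2, 2); (1, 0, 0))


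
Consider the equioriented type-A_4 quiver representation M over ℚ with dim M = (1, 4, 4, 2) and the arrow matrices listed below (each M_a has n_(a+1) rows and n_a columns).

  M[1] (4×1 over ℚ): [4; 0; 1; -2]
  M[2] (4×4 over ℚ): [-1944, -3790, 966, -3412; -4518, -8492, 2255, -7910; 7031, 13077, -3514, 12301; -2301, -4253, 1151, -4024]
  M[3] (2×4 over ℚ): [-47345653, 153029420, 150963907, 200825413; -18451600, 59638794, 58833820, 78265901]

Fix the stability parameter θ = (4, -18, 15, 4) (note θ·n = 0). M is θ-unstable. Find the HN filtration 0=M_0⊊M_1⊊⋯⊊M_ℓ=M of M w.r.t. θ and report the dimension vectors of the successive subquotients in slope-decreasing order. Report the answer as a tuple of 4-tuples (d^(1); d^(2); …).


Interval decomposition of M: I[1,4], I[2,3]^2, I[2,4].
HN type (ℓ=4): μ^(1)=15; μ^(2)=19/2; μ^(3)=-7; μ^(4)=-18

((0, 0, 2, 0); (0, 0, 2, 2); (1, 1, 0, 0); (0, 3, 0, 0))


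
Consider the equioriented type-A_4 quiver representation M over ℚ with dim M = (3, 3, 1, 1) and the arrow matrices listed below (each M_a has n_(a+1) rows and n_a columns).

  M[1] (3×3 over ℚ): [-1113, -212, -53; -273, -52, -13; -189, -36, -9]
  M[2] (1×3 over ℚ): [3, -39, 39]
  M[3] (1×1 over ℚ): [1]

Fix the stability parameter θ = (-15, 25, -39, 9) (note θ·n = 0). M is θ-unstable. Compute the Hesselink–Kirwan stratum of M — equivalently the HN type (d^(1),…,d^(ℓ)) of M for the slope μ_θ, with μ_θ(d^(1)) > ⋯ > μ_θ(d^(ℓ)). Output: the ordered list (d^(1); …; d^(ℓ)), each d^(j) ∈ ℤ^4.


Interval decomposition of M: I[1,1]^2, I[1,4], I[2,2]^2.
HN type (ℓ=4): μ^(1)=25; μ^(2)=9; μ^(3)=-7; μ^(4)=-15

((0, 2, 0, 0); (0, 0, 0, 1); (0, 1, 1, 0); (3, 0, 0, 0))


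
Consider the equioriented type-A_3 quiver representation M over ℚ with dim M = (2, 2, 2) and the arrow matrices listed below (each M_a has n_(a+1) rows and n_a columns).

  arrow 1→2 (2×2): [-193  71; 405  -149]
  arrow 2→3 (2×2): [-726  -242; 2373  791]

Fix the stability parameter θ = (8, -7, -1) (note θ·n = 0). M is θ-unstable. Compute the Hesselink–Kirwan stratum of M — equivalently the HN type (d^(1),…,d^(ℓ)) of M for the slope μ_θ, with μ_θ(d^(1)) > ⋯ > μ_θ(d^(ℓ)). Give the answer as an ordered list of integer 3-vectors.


Interval decomposition of M: I[1,2], I[1,3], I[3,3].
HN type (ℓ=3): μ^(1)=1/2; μ^(2)=0; μ^(3)=-1

((1, 1, 0); (1, 1, 1); (0, 0, 1))


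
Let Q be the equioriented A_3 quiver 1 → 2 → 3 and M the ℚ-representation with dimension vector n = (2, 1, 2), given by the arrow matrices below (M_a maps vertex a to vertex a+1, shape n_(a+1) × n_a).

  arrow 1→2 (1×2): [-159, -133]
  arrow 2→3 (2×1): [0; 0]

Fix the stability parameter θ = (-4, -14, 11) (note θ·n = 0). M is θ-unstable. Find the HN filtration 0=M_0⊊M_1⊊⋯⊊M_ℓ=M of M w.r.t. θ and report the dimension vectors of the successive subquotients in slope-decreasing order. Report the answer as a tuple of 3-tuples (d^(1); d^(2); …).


Barcode: M ≅ I[1,1], I[1,2], I[3,3]^2. HN layers by μ_θ (3 steps, strictly decreasing):
  μ^(1)=11; μ^(2)=-4; μ^(3)=-9

((0, 0, 2); (1, 0, 0); (1, 1, 0))


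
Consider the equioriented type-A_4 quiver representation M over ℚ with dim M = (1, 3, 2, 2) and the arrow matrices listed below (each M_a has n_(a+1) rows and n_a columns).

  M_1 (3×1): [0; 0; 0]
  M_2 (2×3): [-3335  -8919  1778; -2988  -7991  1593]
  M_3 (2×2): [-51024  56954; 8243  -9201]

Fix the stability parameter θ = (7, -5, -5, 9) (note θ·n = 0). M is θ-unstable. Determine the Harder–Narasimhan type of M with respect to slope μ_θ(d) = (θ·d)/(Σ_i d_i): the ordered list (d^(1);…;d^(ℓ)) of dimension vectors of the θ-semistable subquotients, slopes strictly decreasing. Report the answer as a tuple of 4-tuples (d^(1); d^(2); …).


Via rank(M_{q-1}∘⋯∘M_p): M ≅ I[1,1], I[2,2], I[2,4]^2.
μ_θ-semistable layers: μ^(1)=9; μ^(2)=7; μ^(3)=-5

((0, 0, 0, 2); (1, 0, 0, 0); (0, 3, 2, 0))


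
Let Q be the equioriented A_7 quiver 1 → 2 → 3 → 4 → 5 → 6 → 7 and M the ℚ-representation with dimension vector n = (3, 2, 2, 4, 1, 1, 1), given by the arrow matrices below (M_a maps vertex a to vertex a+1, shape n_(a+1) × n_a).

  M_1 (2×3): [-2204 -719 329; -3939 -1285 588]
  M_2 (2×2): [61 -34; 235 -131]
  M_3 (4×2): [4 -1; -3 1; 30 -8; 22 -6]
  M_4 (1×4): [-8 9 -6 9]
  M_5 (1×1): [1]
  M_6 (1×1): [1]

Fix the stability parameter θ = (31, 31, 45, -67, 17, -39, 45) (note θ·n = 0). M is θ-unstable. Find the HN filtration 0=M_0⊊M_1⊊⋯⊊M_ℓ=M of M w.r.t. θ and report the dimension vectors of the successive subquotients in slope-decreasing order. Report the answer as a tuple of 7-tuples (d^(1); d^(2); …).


Barcode: M ≅ I[1,1], I[1,4], I[1,7], I[4,4]^2. HN layers by μ_θ (5 steps, strictly decreasing):
  μ^(1)=45; μ^(2)=31; μ^(3)=10; μ^(4)=3; μ^(5)=-67

((0, 0, 0, 0, 0, 0, 1); (1, 0, 0, 0, 0, 0, 0); (1, 1, 1, 1, 0, 0, 0); (1, 1, 1, 1, 1, 1, 0); (0, 0, 0, 2, 0, 0, 0))


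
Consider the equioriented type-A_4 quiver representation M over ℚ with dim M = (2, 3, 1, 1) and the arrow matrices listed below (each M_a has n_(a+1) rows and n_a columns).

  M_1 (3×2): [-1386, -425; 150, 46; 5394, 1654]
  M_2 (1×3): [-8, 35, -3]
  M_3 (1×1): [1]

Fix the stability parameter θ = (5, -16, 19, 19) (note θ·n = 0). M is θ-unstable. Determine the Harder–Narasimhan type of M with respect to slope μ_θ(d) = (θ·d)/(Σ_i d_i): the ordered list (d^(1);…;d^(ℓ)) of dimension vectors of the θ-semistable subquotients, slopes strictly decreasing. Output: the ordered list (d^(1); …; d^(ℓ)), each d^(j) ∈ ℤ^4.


Via rank(M_{q-1}∘⋯∘M_p): M ≅ I[1,2], I[1,4], I[2,2].
μ_θ-semistable layers: μ^(1)=19; μ^(2)=-11/2; μ^(3)=-16

((0, 0, 1, 1); (2, 2, 0, 0); (0, 1, 0, 0))


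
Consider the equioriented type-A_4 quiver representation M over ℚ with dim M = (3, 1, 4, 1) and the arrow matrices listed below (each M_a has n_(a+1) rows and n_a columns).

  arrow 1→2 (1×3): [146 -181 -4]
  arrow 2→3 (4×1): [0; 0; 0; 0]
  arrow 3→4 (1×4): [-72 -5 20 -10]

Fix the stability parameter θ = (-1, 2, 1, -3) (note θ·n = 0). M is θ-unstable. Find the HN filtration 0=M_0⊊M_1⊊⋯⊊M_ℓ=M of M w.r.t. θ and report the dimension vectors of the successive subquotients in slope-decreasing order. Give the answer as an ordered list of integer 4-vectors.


Via rank(M_{q-1}∘⋯∘M_p): M ≅ I[1,1]^2, I[1,2], I[3,3]^3, I[3,4].
μ_θ-semistable layers: μ^(1)=2; μ^(2)=1; μ^(3)=-1

((0, 1, 0, 0); (0, 0, 3, 0); (3, 0, 1, 1))


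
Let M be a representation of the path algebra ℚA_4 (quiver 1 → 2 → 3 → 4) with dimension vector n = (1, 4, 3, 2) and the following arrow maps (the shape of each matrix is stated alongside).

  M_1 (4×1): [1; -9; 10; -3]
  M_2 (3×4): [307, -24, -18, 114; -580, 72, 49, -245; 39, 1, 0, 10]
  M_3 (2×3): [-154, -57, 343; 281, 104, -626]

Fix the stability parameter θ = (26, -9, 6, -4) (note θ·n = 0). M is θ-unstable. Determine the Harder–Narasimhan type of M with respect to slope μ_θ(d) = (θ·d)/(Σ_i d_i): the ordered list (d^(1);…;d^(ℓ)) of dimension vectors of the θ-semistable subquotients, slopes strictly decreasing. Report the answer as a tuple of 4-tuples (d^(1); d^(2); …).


Interval decomposition of M: I[1,4], I[2,2], I[2,3], I[2,4].
HN type (ℓ=4): μ^(1)=6; μ^(2)=19/4; μ^(3)=1; μ^(4)=-9

((0, 0, 1, 0); (1, 1, 1, 1); (0, 0, 1, 1); (0, 3, 0, 0))


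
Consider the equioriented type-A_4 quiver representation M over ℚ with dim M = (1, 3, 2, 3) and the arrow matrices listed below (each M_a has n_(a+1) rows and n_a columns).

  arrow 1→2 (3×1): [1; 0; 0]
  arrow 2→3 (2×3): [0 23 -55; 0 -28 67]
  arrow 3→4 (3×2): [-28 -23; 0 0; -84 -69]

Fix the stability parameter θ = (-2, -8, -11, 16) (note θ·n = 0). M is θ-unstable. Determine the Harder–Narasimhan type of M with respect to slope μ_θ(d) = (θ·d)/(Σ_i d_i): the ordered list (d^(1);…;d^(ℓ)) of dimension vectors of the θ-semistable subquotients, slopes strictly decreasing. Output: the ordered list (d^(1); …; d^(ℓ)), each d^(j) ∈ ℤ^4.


Barcode: M ≅ I[1,2], I[2,3], I[2,4], I[4,4]^2. HN layers by μ_θ (3 steps, strictly decreasing):
  μ^(1)=16; μ^(2)=-5; μ^(3)=-19/2

((0, 0, 0, 3); (1, 1, 0, 0); (0, 2, 2, 0))


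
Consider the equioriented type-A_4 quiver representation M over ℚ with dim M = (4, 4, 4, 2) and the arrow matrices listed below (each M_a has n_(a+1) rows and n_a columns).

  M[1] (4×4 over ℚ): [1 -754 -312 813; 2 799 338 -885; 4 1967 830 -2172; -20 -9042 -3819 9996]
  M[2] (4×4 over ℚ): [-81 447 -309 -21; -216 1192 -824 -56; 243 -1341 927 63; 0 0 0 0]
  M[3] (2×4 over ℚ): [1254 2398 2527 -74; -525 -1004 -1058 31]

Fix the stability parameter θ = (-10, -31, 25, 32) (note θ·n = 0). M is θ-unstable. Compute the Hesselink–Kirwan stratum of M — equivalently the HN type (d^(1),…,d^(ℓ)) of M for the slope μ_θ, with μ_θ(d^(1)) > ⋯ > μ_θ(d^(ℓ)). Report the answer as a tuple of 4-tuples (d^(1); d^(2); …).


Via rank(M_{q-1}∘⋯∘M_p): M ≅ I[1,2]^3, I[1,4], I[3,3]^2, I[3,4].
μ_θ-semistable layers: μ^(1)=32; μ^(2)=25; μ^(3)=-41/2

((0, 0, 0, 2); (0, 0, 4, 0); (4, 4, 0, 0))


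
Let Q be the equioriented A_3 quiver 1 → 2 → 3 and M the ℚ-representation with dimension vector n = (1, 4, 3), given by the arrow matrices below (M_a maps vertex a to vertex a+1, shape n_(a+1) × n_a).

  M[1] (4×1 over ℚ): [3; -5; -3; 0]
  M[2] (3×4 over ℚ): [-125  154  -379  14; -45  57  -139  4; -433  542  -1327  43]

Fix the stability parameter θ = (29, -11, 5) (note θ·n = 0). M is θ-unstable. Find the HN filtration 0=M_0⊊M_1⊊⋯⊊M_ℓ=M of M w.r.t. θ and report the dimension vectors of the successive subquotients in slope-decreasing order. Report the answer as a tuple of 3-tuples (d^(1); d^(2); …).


Barcode: M ≅ I[1,3], I[2,2], I[2,3]^2. HN layers by μ_θ (3 steps, strictly decreasing):
  μ^(1)=23/3; μ^(2)=5; μ^(3)=-11

((1, 1, 1); (0, 0, 2); (0, 3, 0))


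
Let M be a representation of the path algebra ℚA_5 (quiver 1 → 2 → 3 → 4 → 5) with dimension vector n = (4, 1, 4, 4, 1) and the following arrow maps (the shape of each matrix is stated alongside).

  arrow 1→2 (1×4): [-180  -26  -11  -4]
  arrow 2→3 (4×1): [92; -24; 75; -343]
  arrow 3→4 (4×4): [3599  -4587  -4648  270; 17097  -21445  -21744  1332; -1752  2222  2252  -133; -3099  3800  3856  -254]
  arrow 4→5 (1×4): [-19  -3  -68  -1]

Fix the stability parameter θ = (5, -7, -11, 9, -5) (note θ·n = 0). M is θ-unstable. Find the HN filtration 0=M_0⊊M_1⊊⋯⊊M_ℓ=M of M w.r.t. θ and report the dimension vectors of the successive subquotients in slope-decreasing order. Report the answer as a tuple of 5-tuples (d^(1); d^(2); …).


Barcode: M ≅ I[1,1]^3, I[1,5], I[3,3], I[3,4]^2, I[4,4]. HN layers by μ_θ (5 steps, strictly decreasing):
  μ^(1)=9; μ^(2)=5; μ^(3)=2; μ^(4)=-13/3; μ^(5)=-11

((0, 0, 0, 3, 0); (3, 0, 0, 0, 0); (0, 0, 0, 1, 1); (1, 1, 1, 0, 0); (0, 0, 3, 0, 0))


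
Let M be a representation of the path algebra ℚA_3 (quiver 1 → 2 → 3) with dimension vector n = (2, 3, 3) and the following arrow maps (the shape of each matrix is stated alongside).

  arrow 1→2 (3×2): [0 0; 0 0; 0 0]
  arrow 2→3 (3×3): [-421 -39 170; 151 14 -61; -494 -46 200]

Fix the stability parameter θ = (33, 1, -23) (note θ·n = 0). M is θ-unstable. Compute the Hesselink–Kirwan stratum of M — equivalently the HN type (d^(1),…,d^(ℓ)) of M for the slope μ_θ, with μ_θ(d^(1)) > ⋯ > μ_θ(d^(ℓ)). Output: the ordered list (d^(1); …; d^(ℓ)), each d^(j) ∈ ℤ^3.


Via rank(M_{q-1}∘⋯∘M_p): M ≅ I[1,1]^2, I[2,2], I[2,3]^2, I[3,3].
μ_θ-semistable layers: μ^(1)=33; μ^(2)=1; μ^(3)=-11; μ^(4)=-23

((2, 0, 0); (0, 1, 0); (0, 2, 2); (0, 0, 1))


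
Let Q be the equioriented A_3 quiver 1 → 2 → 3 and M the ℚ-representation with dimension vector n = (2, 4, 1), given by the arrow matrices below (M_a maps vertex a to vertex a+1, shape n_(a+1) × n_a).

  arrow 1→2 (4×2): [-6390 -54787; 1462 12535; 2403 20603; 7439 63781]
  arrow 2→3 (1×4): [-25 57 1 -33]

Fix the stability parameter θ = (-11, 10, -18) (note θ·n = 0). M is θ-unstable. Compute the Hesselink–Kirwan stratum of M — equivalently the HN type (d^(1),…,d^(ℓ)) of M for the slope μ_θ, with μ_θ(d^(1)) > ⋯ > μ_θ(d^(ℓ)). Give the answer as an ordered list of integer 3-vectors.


Interval decomposition of M: I[1,2]^2, I[2,2], I[2,3].
HN type (ℓ=3): μ^(1)=10; μ^(2)=-4; μ^(3)=-11

((0, 3, 0); (0, 1, 1); (2, 0, 0))


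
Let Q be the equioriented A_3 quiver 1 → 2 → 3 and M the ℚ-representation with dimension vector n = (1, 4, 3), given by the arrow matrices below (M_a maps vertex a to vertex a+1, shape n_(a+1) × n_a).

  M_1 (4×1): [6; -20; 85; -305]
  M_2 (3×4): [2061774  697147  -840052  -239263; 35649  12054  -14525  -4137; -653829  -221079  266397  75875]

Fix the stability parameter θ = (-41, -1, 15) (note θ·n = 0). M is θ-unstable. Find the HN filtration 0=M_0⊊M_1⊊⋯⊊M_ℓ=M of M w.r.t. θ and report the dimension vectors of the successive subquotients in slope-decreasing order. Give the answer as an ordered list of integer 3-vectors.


Via rank(M_{q-1}∘⋯∘M_p): M ≅ I[1,3], I[2,2], I[2,3]^2.
μ_θ-semistable layers: μ^(1)=15; μ^(2)=-1; μ^(3)=-41

((0, 0, 3); (0, 4, 0); (1, 0, 0))


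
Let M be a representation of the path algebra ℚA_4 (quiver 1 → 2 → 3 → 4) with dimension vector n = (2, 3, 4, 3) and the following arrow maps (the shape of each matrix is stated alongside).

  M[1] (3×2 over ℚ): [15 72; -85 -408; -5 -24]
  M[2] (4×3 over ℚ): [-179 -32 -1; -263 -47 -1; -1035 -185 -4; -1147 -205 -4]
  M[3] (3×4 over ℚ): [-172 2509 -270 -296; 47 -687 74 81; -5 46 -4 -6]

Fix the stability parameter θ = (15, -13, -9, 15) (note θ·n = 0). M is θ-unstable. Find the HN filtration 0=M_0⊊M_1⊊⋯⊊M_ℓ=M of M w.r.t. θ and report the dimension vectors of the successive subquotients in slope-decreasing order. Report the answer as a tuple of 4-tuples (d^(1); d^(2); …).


Barcode: M ≅ I[1,1], I[1,4], I[2,4]^2, I[3,3]. HN layers by μ_θ (4 steps, strictly decreasing):
  μ^(1)=15; μ^(2)=-7/3; μ^(3)=-9; μ^(4)=-13

((1, 0, 0, 3); (1, 1, 1, 0); (0, 0, 3, 0); (0, 2, 0, 0))


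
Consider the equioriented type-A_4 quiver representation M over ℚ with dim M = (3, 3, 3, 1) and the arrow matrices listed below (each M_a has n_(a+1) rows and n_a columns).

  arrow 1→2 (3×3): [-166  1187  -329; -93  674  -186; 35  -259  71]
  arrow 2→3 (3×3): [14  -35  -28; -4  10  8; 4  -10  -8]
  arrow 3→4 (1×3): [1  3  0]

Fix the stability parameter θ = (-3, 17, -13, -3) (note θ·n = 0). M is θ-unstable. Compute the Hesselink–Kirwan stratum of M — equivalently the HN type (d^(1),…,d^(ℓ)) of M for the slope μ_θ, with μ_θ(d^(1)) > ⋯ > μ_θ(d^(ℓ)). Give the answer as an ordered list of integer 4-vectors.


Barcode: M ≅ I[1,2]^2, I[1,4], I[3,3]^2. HN layers by μ_θ (4 steps, strictly decreasing):
  μ^(1)=17; μ^(2)=1/3; μ^(3)=-3; μ^(4)=-13

((0, 2, 0, 0); (0, 1, 1, 1); (3, 0, 0, 0); (0, 0, 2, 0))


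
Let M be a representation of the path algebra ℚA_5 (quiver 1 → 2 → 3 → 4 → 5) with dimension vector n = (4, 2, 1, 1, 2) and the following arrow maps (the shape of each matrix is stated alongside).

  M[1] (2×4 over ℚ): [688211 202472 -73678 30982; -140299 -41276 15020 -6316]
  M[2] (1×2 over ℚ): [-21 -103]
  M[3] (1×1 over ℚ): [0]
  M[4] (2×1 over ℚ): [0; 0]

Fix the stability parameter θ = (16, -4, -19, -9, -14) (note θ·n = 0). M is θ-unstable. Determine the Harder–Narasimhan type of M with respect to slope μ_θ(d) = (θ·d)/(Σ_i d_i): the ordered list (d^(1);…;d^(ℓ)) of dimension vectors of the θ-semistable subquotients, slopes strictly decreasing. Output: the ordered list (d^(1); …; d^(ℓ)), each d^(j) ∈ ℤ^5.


Via rank(M_{q-1}∘⋯∘M_p): M ≅ I[1,1]^2, I[1,2], I[1,3], I[4,4], I[5,5]^2.
μ_θ-semistable layers: μ^(1)=16; μ^(2)=6; μ^(3)=-7/3; μ^(4)=-9; μ^(5)=-14

((2, 0, 0, 0, 0); (1, 1, 0, 0, 0); (1, 1, 1, 0, 0); (0, 0, 0, 1, 0); (0, 0, 0, 0, 2))


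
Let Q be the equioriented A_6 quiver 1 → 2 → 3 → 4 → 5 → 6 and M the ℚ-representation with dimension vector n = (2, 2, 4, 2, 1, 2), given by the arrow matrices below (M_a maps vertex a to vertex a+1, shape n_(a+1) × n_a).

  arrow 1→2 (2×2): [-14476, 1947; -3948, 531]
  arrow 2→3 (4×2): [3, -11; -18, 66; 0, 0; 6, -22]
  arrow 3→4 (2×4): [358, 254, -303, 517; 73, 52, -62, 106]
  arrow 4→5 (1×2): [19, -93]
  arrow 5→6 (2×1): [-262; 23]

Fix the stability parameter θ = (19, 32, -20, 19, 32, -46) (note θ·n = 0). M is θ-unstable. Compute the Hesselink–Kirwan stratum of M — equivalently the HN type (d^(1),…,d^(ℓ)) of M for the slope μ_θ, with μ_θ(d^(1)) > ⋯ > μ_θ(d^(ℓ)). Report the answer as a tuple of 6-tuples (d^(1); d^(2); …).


Interval decomposition of M: I[1,1], I[1,2], I[2,6], I[3,3]^2, I[3,4], I[6,6].
HN type (ℓ=5): μ^(1)=32; μ^(2)=19; μ^(3)=17/5; μ^(4)=-20; μ^(5)=-46

((0, 1, 0, 0, 0, 0); (2, 0, 0, 1, 0, 0); (0, 1, 1, 1, 1, 1); (0, 0, 3, 0, 0, 0); (0, 0, 0, 0, 0, 1))


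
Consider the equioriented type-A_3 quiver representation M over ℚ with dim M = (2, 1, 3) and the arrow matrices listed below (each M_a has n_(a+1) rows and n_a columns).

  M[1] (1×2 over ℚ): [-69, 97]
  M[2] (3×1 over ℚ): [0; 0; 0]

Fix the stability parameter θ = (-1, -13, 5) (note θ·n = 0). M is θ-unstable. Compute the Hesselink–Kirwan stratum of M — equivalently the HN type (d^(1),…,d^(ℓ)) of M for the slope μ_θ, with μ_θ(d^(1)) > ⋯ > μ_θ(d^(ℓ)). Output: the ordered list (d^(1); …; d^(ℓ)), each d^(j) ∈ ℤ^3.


Interval decomposition of M: I[1,1], I[1,2], I[3,3]^3.
HN type (ℓ=3): μ^(1)=5; μ^(2)=-1; μ^(3)=-7

((0, 0, 3); (1, 0, 0); (1, 1, 0))


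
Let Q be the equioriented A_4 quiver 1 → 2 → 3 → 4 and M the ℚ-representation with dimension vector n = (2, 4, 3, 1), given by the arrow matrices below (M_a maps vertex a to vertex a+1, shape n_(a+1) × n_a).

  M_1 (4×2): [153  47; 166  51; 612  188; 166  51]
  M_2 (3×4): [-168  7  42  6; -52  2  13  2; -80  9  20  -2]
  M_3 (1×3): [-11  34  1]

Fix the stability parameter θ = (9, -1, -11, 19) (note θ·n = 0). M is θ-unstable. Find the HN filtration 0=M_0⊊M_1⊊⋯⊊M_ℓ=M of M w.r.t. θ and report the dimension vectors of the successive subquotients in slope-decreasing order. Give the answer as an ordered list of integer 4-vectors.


Interval decomposition of M: I[1,2], I[1,3], I[2,2], I[2,3], I[3,4].
HN type (ℓ=5): μ^(1)=19; μ^(2)=4; μ^(3)=-1; μ^(4)=-6; μ^(5)=-11

((0, 0, 0, 1); (1, 1, 0, 0); (1, 2, 1, 0); (0, 1, 1, 0); (0, 0, 1, 0))


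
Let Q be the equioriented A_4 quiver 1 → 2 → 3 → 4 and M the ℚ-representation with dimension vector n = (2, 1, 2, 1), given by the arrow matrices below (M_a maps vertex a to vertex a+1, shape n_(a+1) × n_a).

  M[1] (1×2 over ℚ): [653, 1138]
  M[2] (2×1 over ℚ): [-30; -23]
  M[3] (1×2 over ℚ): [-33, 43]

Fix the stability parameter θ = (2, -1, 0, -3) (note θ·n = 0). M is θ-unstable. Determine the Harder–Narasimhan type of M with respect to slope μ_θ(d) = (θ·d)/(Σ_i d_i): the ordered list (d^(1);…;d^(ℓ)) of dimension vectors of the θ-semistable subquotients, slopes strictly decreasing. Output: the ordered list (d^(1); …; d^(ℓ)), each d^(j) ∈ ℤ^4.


Interval decomposition of M: I[1,1], I[1,4], I[3,3].
HN type (ℓ=3): μ^(1)=2; μ^(2)=0; μ^(3)=-1/2

((1, 0, 0, 0); (0, 0, 1, 0); (1, 1, 1, 1))


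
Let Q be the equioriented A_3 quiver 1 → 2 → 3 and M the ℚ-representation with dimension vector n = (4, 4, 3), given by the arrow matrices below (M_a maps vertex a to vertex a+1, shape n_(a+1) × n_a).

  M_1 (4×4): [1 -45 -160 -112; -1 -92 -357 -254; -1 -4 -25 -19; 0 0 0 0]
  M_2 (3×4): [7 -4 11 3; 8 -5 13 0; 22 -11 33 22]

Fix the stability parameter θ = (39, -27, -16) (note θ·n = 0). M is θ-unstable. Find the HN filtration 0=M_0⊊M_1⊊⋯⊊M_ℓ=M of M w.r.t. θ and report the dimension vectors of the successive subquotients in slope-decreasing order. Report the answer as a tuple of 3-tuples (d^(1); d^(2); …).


Via rank(M_{q-1}∘⋯∘M_p): M ≅ I[1,1], I[1,2], I[1,3]^2, I[2,2], I[3,3].
μ_θ-semistable layers: μ^(1)=39; μ^(2)=6; μ^(3)=-4/3; μ^(4)=-16; μ^(5)=-27

((1, 0, 0); (1, 1, 0); (2, 2, 2); (0, 0, 1); (0, 1, 0))


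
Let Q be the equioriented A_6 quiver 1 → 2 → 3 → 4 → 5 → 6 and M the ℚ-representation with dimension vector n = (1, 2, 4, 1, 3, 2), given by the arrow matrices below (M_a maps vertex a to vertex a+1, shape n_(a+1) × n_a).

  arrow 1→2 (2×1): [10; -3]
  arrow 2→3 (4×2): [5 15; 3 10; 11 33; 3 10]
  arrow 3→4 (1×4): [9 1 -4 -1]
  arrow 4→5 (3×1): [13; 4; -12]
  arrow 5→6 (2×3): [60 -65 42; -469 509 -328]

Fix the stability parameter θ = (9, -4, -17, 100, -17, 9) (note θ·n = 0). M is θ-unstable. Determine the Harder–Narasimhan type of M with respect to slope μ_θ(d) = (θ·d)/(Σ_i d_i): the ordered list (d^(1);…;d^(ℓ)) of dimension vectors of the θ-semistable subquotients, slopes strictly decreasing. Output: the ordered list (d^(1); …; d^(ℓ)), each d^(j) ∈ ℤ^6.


Interval decomposition of M: I[1,6], I[2,3], I[3,3]^2, I[5,5], I[5,6].
HN type (ℓ=5): μ^(1)=92/3; μ^(2)=9; μ^(3)=-4; μ^(4)=-21/2; μ^(5)=-17

((0, 0, 0, 1, 1, 1); (0, 0, 0, 0, 0, 1); (1, 1, 1, 0, 0, 0); (0, 1, 1, 0, 0, 0); (0, 0, 2, 0, 2, 0))


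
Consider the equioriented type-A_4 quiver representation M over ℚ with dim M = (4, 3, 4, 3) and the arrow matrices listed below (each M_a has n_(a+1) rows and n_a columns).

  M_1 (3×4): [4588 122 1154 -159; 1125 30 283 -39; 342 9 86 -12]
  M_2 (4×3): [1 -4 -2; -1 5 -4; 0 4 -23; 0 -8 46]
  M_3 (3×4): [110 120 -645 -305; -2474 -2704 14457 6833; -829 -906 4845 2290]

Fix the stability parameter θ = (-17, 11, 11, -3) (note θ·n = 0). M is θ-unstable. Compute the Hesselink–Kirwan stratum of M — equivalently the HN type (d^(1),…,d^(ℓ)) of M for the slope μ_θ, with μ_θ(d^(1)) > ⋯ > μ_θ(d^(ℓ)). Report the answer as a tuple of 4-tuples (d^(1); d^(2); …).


Interval decomposition of M: I[1,1], I[1,3], I[1,4]^2, I[3,3], I[4,4].
HN type (ℓ=4): μ^(1)=11; μ^(2)=19/3; μ^(3)=-3; μ^(4)=-17

((0, 1, 2, 0); (0, 2, 2, 2); (0, 0, 0, 1); (4, 0, 0, 0))


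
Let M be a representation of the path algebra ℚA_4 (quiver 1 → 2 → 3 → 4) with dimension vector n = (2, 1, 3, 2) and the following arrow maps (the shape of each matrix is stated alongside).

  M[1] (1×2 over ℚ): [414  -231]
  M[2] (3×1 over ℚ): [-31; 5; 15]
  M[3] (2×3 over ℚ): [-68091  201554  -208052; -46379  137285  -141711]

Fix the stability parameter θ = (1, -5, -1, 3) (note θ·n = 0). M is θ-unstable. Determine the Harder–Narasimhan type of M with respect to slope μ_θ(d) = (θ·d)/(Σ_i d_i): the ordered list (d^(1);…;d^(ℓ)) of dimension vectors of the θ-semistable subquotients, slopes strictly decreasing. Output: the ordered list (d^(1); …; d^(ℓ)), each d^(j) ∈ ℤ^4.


Interval decomposition of M: I[1,1], I[1,4], I[3,3], I[3,4].
HN type (ℓ=4): μ^(1)=3; μ^(2)=1; μ^(3)=-1; μ^(4)=-2

((0, 0, 0, 2); (1, 0, 0, 0); (0, 0, 3, 0); (1, 1, 0, 0))


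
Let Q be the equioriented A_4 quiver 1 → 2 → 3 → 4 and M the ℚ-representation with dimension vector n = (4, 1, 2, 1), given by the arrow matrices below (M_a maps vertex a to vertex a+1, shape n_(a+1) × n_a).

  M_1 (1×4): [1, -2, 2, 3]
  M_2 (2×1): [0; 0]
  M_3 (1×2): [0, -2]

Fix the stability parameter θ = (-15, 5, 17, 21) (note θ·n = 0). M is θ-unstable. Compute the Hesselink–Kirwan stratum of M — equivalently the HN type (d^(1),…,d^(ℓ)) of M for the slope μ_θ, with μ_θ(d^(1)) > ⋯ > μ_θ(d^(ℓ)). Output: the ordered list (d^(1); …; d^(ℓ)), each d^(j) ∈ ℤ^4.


Via rank(M_{q-1}∘⋯∘M_p): M ≅ I[1,1]^3, I[1,2], I[3,3], I[3,4].
μ_θ-semistable layers: μ^(1)=21; μ^(2)=17; μ^(3)=5; μ^(4)=-15

((0, 0, 0, 1); (0, 0, 2, 0); (0, 1, 0, 0); (4, 0, 0, 0))


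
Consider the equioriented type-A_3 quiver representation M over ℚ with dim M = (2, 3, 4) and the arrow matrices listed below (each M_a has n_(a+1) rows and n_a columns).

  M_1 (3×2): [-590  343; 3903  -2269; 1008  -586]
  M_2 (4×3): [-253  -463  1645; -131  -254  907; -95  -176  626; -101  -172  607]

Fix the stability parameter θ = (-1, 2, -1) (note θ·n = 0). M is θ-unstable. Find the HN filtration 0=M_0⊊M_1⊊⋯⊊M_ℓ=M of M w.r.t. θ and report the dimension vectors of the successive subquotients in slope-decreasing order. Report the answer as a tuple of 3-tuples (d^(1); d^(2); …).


Via rank(M_{q-1}∘⋯∘M_p): M ≅ I[1,3]^2, I[2,3], I[3,3].
μ_θ-semistable layers: μ^(1)=1/2; μ^(2)=-1

((0, 3, 3); (2, 0, 1))


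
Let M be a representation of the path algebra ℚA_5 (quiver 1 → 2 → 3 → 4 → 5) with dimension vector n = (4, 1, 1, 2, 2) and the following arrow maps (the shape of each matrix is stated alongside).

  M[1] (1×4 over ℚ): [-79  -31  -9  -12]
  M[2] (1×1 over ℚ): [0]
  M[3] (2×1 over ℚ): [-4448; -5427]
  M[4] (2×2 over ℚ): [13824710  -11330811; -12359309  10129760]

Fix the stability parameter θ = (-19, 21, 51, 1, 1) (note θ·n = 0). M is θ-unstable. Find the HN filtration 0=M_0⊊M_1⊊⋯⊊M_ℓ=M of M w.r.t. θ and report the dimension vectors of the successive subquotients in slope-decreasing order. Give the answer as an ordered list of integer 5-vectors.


Interval decomposition of M: I[1,1]^3, I[1,2], I[3,5], I[4,5].
HN type (ℓ=4): μ^(1)=21; μ^(2)=53/3; μ^(3)=1; μ^(4)=-19

((0, 1, 0, 0, 0); (0, 0, 1, 1, 1); (0, 0, 0, 1, 1); (4, 0, 0, 0, 0))


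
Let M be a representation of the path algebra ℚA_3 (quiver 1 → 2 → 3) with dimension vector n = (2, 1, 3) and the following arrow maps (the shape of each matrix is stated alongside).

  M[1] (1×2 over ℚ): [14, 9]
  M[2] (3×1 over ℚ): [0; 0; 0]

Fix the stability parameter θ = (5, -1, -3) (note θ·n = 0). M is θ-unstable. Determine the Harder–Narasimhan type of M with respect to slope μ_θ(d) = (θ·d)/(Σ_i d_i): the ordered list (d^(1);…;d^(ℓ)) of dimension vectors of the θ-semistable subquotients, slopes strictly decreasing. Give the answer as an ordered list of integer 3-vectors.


Interval decomposition of M: I[1,1], I[1,2], I[3,3]^3.
HN type (ℓ=3): μ^(1)=5; μ^(2)=2; μ^(3)=-3

((1, 0, 0); (1, 1, 0); (0, 0, 3))


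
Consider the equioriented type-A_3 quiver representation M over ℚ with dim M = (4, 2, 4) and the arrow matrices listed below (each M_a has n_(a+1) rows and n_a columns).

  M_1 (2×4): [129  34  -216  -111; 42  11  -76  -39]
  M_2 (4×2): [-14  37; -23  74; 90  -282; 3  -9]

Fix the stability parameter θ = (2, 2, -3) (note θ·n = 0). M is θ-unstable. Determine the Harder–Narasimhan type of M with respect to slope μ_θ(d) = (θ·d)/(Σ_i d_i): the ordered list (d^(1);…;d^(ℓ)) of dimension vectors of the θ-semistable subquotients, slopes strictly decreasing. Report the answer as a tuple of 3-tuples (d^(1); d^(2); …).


Via rank(M_{q-1}∘⋯∘M_p): M ≅ I[1,1]^2, I[1,3]^2, I[3,3]^2.
μ_θ-semistable layers: μ^(1)=2; μ^(2)=1/3; μ^(3)=-3

((2, 0, 0); (2, 2, 2); (0, 0, 2))


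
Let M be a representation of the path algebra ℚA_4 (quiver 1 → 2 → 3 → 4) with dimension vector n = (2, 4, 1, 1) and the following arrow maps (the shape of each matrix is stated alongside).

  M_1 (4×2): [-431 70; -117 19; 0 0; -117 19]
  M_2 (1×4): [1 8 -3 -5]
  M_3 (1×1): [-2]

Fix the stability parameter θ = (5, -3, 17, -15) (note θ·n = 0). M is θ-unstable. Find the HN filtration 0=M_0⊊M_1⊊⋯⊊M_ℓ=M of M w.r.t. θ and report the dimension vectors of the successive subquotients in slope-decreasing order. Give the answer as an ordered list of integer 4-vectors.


Barcode: M ≅ I[1,2], I[1,4], I[2,2]^2. HN layers by μ_θ (2 steps, strictly decreasing):
  μ^(1)=1; μ^(2)=-3

((2, 2, 1, 1); (0, 2, 0, 0))


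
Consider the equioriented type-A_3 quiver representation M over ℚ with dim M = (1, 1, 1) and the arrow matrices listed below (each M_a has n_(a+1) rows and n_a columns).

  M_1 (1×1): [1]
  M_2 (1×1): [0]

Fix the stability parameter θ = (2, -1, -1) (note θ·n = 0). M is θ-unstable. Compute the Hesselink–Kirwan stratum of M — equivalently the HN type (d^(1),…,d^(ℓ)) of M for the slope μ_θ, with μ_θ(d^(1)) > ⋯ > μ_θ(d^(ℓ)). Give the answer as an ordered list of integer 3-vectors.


Via rank(M_{q-1}∘⋯∘M_p): M ≅ I[1,2], I[3,3].
μ_θ-semistable layers: μ^(1)=1/2; μ^(2)=-1

((1, 1, 0); (0, 0, 1))


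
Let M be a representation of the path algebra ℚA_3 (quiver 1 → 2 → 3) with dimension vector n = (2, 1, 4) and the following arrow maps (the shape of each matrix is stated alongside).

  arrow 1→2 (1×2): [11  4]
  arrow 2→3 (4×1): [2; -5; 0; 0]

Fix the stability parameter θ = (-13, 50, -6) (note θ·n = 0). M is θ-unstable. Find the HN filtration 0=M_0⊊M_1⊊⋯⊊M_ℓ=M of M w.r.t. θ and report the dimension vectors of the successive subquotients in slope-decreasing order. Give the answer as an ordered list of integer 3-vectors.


Via rank(M_{q-1}∘⋯∘M_p): M ≅ I[1,1], I[1,3], I[3,3]^3.
μ_θ-semistable layers: μ^(1)=22; μ^(2)=-6; μ^(3)=-13

((0, 1, 1); (0, 0, 3); (2, 0, 0))


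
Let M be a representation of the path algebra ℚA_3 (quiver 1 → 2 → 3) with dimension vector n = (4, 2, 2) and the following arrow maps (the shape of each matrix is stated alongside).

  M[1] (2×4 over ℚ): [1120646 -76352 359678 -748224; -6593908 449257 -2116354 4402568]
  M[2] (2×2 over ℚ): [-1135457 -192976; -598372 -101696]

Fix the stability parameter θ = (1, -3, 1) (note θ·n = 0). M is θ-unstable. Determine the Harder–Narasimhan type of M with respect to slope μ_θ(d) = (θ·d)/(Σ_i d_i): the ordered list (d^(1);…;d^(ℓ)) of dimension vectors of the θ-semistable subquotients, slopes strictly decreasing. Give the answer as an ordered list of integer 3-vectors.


Interval decomposition of M: I[1,1]^2, I[1,2], I[1,3], I[3,3].
HN type (ℓ=2): μ^(1)=1; μ^(2)=-1

((2, 0, 2); (2, 2, 0))


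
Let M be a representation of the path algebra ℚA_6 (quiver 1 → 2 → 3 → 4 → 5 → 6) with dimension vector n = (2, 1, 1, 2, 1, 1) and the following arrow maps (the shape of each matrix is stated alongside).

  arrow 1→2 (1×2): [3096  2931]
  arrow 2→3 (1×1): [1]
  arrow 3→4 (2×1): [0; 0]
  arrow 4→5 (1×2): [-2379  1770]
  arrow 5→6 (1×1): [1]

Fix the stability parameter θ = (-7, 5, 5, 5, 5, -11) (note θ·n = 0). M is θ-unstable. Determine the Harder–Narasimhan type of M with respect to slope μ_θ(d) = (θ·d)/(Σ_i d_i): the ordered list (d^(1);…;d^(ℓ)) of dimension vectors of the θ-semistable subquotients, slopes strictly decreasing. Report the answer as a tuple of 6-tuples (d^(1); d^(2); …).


Barcode: M ≅ I[1,1], I[1,3], I[4,4], I[4,6]. HN layers by μ_θ (3 steps, strictly decreasing):
  μ^(1)=5; μ^(2)=-1/3; μ^(3)=-7

((0, 1, 1, 1, 0, 0); (0, 0, 0, 1, 1, 1); (2, 0, 0, 0, 0, 0))


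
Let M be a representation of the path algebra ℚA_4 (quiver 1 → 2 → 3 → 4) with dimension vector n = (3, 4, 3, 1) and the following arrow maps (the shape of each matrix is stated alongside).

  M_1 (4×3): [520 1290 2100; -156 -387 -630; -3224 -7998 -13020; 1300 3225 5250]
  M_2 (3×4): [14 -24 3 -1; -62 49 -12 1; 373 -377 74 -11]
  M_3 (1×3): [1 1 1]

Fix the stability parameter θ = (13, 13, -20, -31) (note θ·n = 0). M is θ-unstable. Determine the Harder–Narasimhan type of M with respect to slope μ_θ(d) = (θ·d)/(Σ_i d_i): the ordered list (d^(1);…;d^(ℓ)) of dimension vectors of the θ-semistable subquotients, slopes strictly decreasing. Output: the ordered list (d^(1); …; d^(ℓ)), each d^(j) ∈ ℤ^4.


Interval decomposition of M: I[1,1]^2, I[1,4], I[2,2], I[2,3]^2.
HN type (ℓ=3): μ^(1)=13; μ^(2)=-7/2; μ^(3)=-25/4

((2, 1, 0, 0); (0, 2, 2, 0); (1, 1, 1, 1))


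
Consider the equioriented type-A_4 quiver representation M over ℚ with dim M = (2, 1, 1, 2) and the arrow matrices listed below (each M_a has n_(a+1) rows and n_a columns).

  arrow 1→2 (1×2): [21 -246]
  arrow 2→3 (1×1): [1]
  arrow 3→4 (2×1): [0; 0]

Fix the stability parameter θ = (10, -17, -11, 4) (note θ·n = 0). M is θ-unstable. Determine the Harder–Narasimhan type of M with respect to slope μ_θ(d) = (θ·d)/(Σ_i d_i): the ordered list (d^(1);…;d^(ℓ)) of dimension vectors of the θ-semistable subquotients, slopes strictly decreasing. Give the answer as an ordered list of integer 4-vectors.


Via rank(M_{q-1}∘⋯∘M_p): M ≅ I[1,1], I[1,3], I[4,4]^2.
μ_θ-semistable layers: μ^(1)=10; μ^(2)=4; μ^(3)=-6

((1, 0, 0, 0); (0, 0, 0, 2); (1, 1, 1, 0))
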